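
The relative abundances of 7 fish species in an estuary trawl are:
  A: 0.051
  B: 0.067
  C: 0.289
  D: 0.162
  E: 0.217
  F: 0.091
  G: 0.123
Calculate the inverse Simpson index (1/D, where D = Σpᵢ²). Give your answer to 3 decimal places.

5.337

D = 0.051² + 0.067² + 0.289² + 0.162² + 0.217² + 0.091² + 0.123² = 0.0026010 + 0.0044890 + 0.0835210 + 0.0262440 + 0.0470890 + 0.0082810 + 0.0151290 = 0.1873540 (working shown to 7 dp, full precision carried).
So 1/D = 5.33749, i.e. 5.337 to 3 decimal places.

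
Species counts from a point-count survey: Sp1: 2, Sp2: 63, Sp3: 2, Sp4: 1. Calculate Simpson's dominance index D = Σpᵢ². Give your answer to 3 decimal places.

0.860

Total N = 2+63+2+1 = 68, so the proportions are 0.02941, 0.92647, 0.02941, 0.01471 (working shown to 5 dp, full precision carried).
D = 0.02941² + 0.92647² + 0.02941² + 0.01471² = 0.00087 + 0.85835 + 0.00087 + 0.00022 = 0.86029.
To 3 decimal places, D = 0.860.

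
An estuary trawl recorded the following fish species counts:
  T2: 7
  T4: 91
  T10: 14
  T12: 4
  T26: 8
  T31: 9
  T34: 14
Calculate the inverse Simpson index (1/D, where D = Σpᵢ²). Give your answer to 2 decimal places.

2.43

Total N = 7+91+14+4+8+9+14 = 147, so the proportions are 0.04762, 0.61905, 0.09524, 0.02721, 0.05442, 0.06122, 0.09524 (working shown to 5 dp, full precision carried).
D = 0.04762² + 0.61905² + 0.09524² + 0.02721² + 0.05442² + 0.06122² + 0.09524² = 0.00227 + 0.38322 + 0.00907 + 0.00074 + 0.00296 + 0.00375 + 0.00907 = 0.41108.
So 1/D = 2.4326, i.e. 2.43 to 2 decimal places.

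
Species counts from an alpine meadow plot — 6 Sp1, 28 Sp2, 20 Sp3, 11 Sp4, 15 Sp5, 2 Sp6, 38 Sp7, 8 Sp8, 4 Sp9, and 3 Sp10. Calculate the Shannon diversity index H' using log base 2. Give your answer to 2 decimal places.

Total N = 6+28+20+11+15+2+38+8+4+3 = 135, so the proportions are 0.0444, 0.2074, 0.1481, 0.0815, 0.1111, 0.0148, 0.2815, 0.0593, 0.0296, 0.0222 (working shown to 4 dp, full precision carried).
Each pᵢ log₂ pᵢ term: 0.0444×(-4.4919)=-0.1996, 0.2074×(-2.2695)=-0.4707, 0.1481×(-2.7549)=-0.4081, 0.0815×(-3.6174)=-0.2947, 0.1111×(-3.1699)=-0.3522, 0.0148×(-6.0768)=-0.0900, 0.2815×(-1.8289)=-0.5148, 0.0593×(-4.0768)=-0.2416, 0.0296×(-5.0768)=-0.1504, 0.0222×(-5.4919)=-0.1220.
Sum = -2.8443, so H' = 2.84.

2.84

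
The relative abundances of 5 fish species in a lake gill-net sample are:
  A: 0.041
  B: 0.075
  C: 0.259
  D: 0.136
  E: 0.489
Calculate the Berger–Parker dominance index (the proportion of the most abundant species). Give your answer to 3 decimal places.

0.489

The largest proportion is 0.489, i.e. d = 0.489 to 3 decimal places.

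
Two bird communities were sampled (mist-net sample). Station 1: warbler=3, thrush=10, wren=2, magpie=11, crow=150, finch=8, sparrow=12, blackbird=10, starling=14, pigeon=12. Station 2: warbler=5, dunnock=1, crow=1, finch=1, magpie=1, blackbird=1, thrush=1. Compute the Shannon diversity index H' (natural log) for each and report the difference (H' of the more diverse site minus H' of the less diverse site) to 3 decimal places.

0.280

Station 1: N=232, proportions 0.01293, 0.0431, 0.00862, 0.04741, 0.64655, 0.03448, 0.05172, 0.0431, 0.06034, 0.05172, giving H' = 1.38671 (working shown to 5 dp, full precision carried).
Station 2: N=11, proportions 0.45455, 0.09091, 0.09091, 0.09091, 0.09091, 0.09091, 0.09091, giving H' = 1.66633.
Difference = |1.38671 − 1.66633| = 0.27962, i.e. 0.280 to 3 decimal places.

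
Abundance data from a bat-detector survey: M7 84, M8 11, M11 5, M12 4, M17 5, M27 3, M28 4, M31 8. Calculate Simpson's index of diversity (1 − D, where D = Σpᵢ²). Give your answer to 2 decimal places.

Total N = 84+11+5+4+5+3+4+8 = 124, so the proportions are 0.6774, 0.0887, 0.0403, 0.0323, 0.0403, 0.0242, 0.0323, 0.0645 (working shown to 4 dp, full precision carried).
D = 0.6774² + 0.0887² + 0.0403² + 0.0323² + 0.0403² + 0.0242² + 0.0323² + 0.0645² = 0.4589 + 0.0079 + 0.0016 + 0.0010 + 0.0016 + 0.0006 + 0.0010 + 0.0042 = 0.4768.
So 1 − D = 0.5232, i.e. 0.52 to 2 decimal places.

0.52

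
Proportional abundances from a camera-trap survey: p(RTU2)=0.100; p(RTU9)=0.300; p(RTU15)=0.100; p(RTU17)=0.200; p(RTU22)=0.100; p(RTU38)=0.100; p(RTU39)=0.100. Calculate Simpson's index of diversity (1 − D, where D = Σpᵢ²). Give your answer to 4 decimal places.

0.8200

D = 0.1² + 0.3² + 0.1² + 0.2² + 0.1² + 0.1² + 0.1² = 0.010000 + 0.090000 + 0.010000 + 0.040000 + 0.010000 + 0.010000 + 0.010000 = 0.180000 (working shown to 6 dp, full precision carried).
So 1 − D = 0.820000, i.e. 0.8200 to 4 decimal places.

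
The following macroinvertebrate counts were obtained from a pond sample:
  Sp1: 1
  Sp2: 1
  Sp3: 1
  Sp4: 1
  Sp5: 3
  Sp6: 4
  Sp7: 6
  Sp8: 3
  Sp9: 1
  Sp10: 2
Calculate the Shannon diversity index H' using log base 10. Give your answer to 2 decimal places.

Total N = 1+1+1+1+3+4+6+3+1+2 = 23, so the proportions are 0.0435, 0.0435, 0.0435, 0.0435, 0.1304, 0.1739, 0.2609, 0.1304, 0.0435, 0.087 (working shown to 4 dp, full precision carried).
Each pᵢ log₁₀ pᵢ term: 0.0435×(-1.3617)=-0.0592, 0.0435×(-1.3617)=-0.0592, 0.0435×(-1.3617)=-0.0592, 0.0435×(-1.3617)=-0.0592, 0.1304×(-0.8846)=-0.1154, 0.1739×(-0.7597)=-0.1321, 0.2609×(-0.5836)=-0.1522, 0.1304×(-0.8846)=-0.1154, 0.0435×(-1.3617)=-0.0592, 0.087×(-1.0607)=-0.0922.
Sum = -0.9034, so H' = 0.90.

0.90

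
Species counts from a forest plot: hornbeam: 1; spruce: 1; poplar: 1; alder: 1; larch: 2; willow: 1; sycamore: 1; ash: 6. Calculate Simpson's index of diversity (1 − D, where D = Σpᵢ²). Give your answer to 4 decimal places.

0.7653

Total N = 1+1+1+1+2+1+1+6 = 14, so the proportions are 0.071429, 0.071429, 0.071429, 0.071429, 0.142857, 0.071429, 0.071429, 0.428571 (working shown to 6 dp, full precision carried).
D = 0.071429² + 0.071429² + 0.071429² + 0.071429² + 0.142857² + 0.071429² + 0.071429² + 0.428571² = 0.005102 + 0.005102 + 0.005102 + 0.005102 + 0.020408 + 0.005102 + 0.005102 + 0.183673 = 0.234694.
So 1 − D = 0.765306, i.e. 0.7653 to 4 decimal places.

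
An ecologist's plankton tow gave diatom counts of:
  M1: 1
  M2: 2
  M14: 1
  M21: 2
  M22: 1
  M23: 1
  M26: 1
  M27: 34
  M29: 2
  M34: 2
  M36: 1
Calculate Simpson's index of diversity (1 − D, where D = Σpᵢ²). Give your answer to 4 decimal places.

0.4887

Total N = 1+2+1+2+1+1+1+34+2+2+1 = 48, so the proportions are 0.020833, 0.041667, 0.020833, 0.041667, 0.020833, 0.020833, 0.020833, 0.708333, 0.041667, 0.041667, 0.020833 (working shown to 6 dp, full precision carried).
D = 0.020833² + 0.041667² + 0.020833² + 0.041667² + 0.020833² + 0.020833² + 0.020833² + 0.708333² + 0.041667² + 0.041667² + 0.020833² = 0.000434 + 0.001736 + 0.000434 + 0.001736 + 0.000434 + 0.000434 + 0.000434 + 0.501736 + 0.001736 + 0.001736 + 0.000434 = 0.511285.
So 1 − D = 0.488715, i.e. 0.4887 to 4 decimal places.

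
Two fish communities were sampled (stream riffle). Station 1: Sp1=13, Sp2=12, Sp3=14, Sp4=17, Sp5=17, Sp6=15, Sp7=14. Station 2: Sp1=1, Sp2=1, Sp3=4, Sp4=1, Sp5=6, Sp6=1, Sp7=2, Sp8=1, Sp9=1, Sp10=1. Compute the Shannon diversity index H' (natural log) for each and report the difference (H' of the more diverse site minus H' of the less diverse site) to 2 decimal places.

Station 1: N=102, proportions 0.1275, 0.1176, 0.1373, 0.1667, 0.1667, 0.1471, 0.1373, giving H' = 1.9386 (working shown to 4 dp, full precision carried).
Station 2: N=19, proportions 0.0526, 0.0526, 0.2105, 0.0526, 0.3158, 0.0526, 0.1053, 0.0526, 0.0526, 0.0526, giving H' = 2.0138.
Difference = |1.9386 − 2.0138| = 0.0752, i.e. 0.08 to 2 decimal places.

0.08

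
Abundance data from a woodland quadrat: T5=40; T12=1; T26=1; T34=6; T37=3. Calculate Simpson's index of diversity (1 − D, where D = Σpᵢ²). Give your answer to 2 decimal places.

0.37

Total N = 40+1+1+6+3 = 51, so the proportions are 0.7843, 0.0196, 0.0196, 0.1176, 0.0588 (working shown to 4 dp, full precision carried).
D = 0.7843² + 0.0196² + 0.0196² + 0.1176² + 0.0588² = 0.6151 + 0.0004 + 0.0004 + 0.0138 + 0.0035 = 0.6332.
So 1 − D = 0.3668, i.e. 0.37 to 2 decimal places.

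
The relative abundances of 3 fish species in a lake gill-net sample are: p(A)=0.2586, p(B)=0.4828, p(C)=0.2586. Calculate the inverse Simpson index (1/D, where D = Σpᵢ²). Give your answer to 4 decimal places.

D = 0.2586² + 0.4828² + 0.2586² = 0.0668740 + 0.2330958 + 0.0668740 = 0.3668438 (working shown to 7 dp, full precision carried).
So 1/D = 2.725956, i.e. 2.7260 to 4 decimal places.

2.7260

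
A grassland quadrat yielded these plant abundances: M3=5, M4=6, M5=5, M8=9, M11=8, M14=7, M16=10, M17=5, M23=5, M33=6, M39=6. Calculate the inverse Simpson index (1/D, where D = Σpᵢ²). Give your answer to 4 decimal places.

Total N = 5+6+5+9+8+7+10+5+5+6+6 = 72, so the proportions are 0.069444444, 0.083333333, 0.069444444, 0.125, 0.111111111, 0.097222222, 0.138888889, 0.069444444, 0.069444444, 0.083333333, 0.083333333 (working shown to 9 dp, full precision carried).
D = 0.069444444² + 0.083333333² + 0.069444444² + 0.125² + 0.111111111² + 0.097222222² + 0.138888889² + 0.069444444² + 0.069444444² + 0.083333333² + 0.083333333² = 0.004822531 + 0.006944444 + 0.004822531 + 0.015625000 + 0.012345679 + 0.009452160 + 0.019290123 + 0.004822531 + 0.004822531 + 0.006944444 + 0.006944444 = 0.096836420.
So 1/D = 10.326693, i.e. 10.3267 to 4 decimal places.

10.3267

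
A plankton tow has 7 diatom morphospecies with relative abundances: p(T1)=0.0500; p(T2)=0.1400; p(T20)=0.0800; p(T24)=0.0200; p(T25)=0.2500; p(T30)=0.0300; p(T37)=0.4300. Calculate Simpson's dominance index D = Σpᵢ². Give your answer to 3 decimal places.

D = 0.05² + 0.14² + 0.08² + 0.02² + 0.25² + 0.03² + 0.43² = 0.00250 + 0.01960 + 0.00640 + 0.00040 + 0.06250 + 0.00090 + 0.18490 = 0.27720 (working shown to 5 dp, full precision carried).
To 3 decimal places, D = 0.277.

0.277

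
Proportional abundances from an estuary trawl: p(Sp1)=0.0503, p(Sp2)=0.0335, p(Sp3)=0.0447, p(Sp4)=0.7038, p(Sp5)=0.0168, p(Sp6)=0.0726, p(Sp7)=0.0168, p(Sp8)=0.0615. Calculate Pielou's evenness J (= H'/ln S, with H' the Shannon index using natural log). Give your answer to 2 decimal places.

0.55

H' = −Σ pᵢ ln pᵢ = −((-0.1504) + (-0.1138) + (-0.1389) + (-0.2472) + (-0.0687) + (-0.1904) + (-0.0687) + (-0.1715)) = 1.1495 (working shown to 4 dp, full precision carried).
With S = 8 species, ln S = 2.0794, so J = 1.1495/2.0794 = 0.5528, i.e. 0.55 to 2 decimal places.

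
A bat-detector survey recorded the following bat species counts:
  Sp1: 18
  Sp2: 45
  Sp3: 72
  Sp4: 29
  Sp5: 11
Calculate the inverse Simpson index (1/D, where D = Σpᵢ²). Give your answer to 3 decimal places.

3.605

Total N = 18+45+72+29+11 = 175, so the proportions are 0.1028571, 0.2571429, 0.4114286, 0.1657143, 0.0628571 (working shown to 7 dp, full precision carried).
D = 0.1028571² + 0.2571429² + 0.4114286² + 0.1657143² + 0.0628571² = 0.0105796 + 0.0661224 + 0.1692735 + 0.0274612 + 0.0039510 = 0.2773878.
So 1/D = 3.60506, i.e. 3.605 to 3 decimal places.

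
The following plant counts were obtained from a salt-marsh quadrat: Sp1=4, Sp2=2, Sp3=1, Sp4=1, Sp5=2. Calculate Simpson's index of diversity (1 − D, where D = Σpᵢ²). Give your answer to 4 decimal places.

0.7400

Total N = 4+2+1+1+2 = 10, so the proportions are 0.4, 0.2, 0.1, 0.1, 0.2 (working shown to 6 dp, full precision carried).
D = 0.4² + 0.2² + 0.1² + 0.1² + 0.2² = 0.160000 + 0.040000 + 0.010000 + 0.010000 + 0.040000 = 0.260000.
So 1 − D = 0.740000, i.e. 0.7400 to 4 decimal places.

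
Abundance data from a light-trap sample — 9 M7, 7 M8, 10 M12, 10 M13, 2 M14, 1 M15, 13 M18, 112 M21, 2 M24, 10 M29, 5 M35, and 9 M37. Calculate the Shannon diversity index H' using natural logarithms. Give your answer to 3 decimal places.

Total N = 9+7+10+10+2+1+13+112+2+10+5+9 = 190, so the proportions are 0.04737, 0.03684, 0.05263, 0.05263, 0.01053, 0.00526, 0.06842, 0.58947, 0.01053, 0.05263, 0.02632, 0.04737 (working shown to 5 dp, full precision carried).
Each pᵢ ln pᵢ term: 0.04737×(-3.04980)=-0.14446, 0.03684×(-3.30111)=-0.12162, 0.05263×(-2.94444)=-0.15497, 0.05263×(-2.94444)=-0.15497, 0.01053×(-4.55388)=-0.04794, 0.00526×(-5.24702)=-0.02762, 0.06842×(-2.68207)=-0.18351, 0.58947×(-0.52853)=-0.31155, 0.01053×(-4.55388)=-0.04794, 0.05263×(-2.94444)=-0.15497, 0.02632×(-3.63759)=-0.09573, 0.04737×(-3.04980)=-0.14446.
Sum = -1.58973, so H' = 1.590.

1.590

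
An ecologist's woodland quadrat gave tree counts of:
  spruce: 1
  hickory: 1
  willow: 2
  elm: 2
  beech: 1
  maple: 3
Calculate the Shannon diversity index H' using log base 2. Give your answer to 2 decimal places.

2.45

Total N = 1+1+2+2+1+3 = 10, so the proportions are 0.1, 0.1, 0.2, 0.2, 0.1, 0.3 (working shown to 4 dp, full precision carried).
Each pᵢ log₂ pᵢ term: 0.1×(-3.3219)=-0.3322, 0.1×(-3.3219)=-0.3322, 0.2×(-2.3219)=-0.4644, 0.2×(-2.3219)=-0.4644, 0.1×(-3.3219)=-0.3322, 0.3×(-1.7370)=-0.5211.
Sum = -2.4464, so H' = 2.45.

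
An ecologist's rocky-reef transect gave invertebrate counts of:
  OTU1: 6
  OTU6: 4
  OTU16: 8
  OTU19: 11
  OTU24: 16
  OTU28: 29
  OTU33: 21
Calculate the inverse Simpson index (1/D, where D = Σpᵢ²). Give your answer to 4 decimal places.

Total N = 6+4+8+11+16+29+21 = 95, so the proportions are 0.06315789, 0.04210526, 0.08421053, 0.11578947, 0.16842105, 0.30526316, 0.22105263 (working shown to 8 dp, full precision carried).
D = 0.06315789² + 0.04210526² + 0.08421053² + 0.11578947² + 0.16842105² + 0.30526316² + 0.22105263² = 0.00398892 + 0.00177285 + 0.00709141 + 0.01340720 + 0.02836565 + 0.09318560 + 0.04886427 = 0.19667590.
So 1/D = 5.084507, i.e. 5.0845 to 4 decimal places.

5.0845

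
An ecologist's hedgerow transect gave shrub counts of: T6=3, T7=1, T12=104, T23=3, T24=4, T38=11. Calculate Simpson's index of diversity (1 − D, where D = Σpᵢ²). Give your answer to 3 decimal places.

Total N = 3+1+104+3+4+11 = 126, so the proportions are 0.02381, 0.00794, 0.8254, 0.02381, 0.03175, 0.0873 (working shown to 5 dp, full precision carried).
D = 0.02381² + 0.00794² + 0.8254² + 0.02381² + 0.03175² + 0.0873² = 0.00057 + 0.00006 + 0.68128 + 0.00057 + 0.00101 + 0.00762 = 0.69111.
So 1 − D = 0.30889, i.e. 0.309 to 3 decimal places.

0.309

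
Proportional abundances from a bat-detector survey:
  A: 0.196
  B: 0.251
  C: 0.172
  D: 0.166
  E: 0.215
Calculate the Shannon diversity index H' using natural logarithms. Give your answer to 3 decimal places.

1.598

Each pᵢ ln pᵢ term (working shown to 5 dp, full precision carried): 0.196×(-1.62964)=-0.31941, 0.251×(-1.38230)=-0.34696, 0.172×(-1.76026)=-0.30276, 0.166×(-1.79577)=-0.29810, 0.215×(-1.53712)=-0.33048.
Sum = -1.59771, so H' = 1.598.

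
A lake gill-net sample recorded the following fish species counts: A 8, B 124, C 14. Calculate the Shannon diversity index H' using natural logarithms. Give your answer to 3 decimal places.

Total N = 8+124+14 = 146, so the proportions are 0.05479, 0.84932, 0.09589 (working shown to 5 dp, full precision carried).
Each pᵢ ln pᵢ term: 0.05479×(-2.90417)=-0.15913, 0.84932×(-0.16333)=-0.13871, 0.09589×(-2.34455)=-0.22482.
Sum = -0.52267, so H' = 0.523.

0.523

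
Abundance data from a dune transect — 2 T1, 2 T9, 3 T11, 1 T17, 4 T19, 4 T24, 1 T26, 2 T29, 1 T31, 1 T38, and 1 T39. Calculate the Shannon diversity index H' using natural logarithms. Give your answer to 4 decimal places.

Total N = 2+2+3+1+4+4+1+2+1+1+1 = 22, so the proportions are 0.090909, 0.090909, 0.136364, 0.045455, 0.181818, 0.181818, 0.045455, 0.090909, 0.045455, 0.045455, 0.045455 (working shown to 6 dp, full precision carried).
Each pᵢ ln pᵢ term: 0.090909×(-2.397895)=-0.217990, 0.090909×(-2.397895)=-0.217990, 0.136364×(-1.992430)=-0.271695, 0.045455×(-3.091042)=-0.140502, 0.181818×(-1.704748)=-0.309954, 0.181818×(-1.704748)=-0.309954, 0.045455×(-3.091042)=-0.140502, 0.090909×(-2.397895)=-0.217990, 0.045455×(-3.091042)=-0.140502, 0.045455×(-3.091042)=-0.140502, 0.045455×(-3.091042)=-0.140502.
Sum = -2.248085, so H' = 2.2481.

2.2481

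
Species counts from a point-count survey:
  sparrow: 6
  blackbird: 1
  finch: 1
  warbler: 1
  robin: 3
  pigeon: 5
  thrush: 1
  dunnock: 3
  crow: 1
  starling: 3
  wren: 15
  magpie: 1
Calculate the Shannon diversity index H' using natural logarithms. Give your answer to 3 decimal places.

Total N = 6+1+1+1+3+5+1+3+1+3+15+1 = 41, so the proportions are 0.14634, 0.02439, 0.02439, 0.02439, 0.07317, 0.12195, 0.02439, 0.07317, 0.02439, 0.07317, 0.36585, 0.02439 (working shown to 5 dp, full precision carried).
Each pᵢ ln pᵢ term: 0.14634×(-1.92181)=-0.28124, 0.02439×(-3.71357)=-0.09057, 0.02439×(-3.71357)=-0.09057, 0.02439×(-3.71357)=-0.09057, 0.07317×(-2.61496)=-0.19134, 0.12195×(-2.10413)=-0.25660, 0.02439×(-3.71357)=-0.09057, 0.07317×(-2.61496)=-0.19134, 0.02439×(-3.71357)=-0.09057, 0.07317×(-2.61496)=-0.19134, 0.36585×(-1.00552)=-0.36787, 0.02439×(-3.71357)=-0.09057.
Sum = -2.02318, so H' = 2.023.

2.023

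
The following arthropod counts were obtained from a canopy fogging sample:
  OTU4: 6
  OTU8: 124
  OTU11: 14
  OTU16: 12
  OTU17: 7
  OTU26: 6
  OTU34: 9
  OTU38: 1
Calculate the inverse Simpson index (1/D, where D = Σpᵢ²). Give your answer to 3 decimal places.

Total N = 6+124+14+12+7+6+9+1 = 179, so the proportions are 0.03352, 0.692737, 0.078212, 0.067039, 0.039106, 0.03352, 0.050279, 0.005587 (working shown to 6 dp, full precision carried).
D = 0.03352² + 0.692737² + 0.078212² + 0.067039² + 0.039106² + 0.03352² + 0.050279² + 0.005587² = 0.001124 + 0.479885 + 0.006117 + 0.004494 + 0.001529 + 0.001124 + 0.002528 + 0.000031 = 0.496832.
So 1/D = 2.01275, i.e. 2.013 to 3 decimal places.

2.013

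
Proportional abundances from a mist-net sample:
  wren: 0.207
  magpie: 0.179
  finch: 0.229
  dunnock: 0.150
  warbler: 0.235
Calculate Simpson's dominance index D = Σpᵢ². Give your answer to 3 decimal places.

D = 0.207² + 0.179² + 0.229² + 0.15² + 0.235² = 0.04285 + 0.03204 + 0.05244 + 0.02250 + 0.05522 = 0.20506 (working shown to 5 dp, full precision carried).
To 3 decimal places, D = 0.205.

0.205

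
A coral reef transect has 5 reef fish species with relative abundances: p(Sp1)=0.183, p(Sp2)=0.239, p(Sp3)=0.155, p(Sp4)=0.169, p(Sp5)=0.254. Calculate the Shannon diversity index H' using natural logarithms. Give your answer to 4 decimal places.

1.5904

Each pᵢ ln pᵢ term (working shown to 6 dp, full precision carried): 0.183×(-1.698269)=-0.310783, 0.239×(-1.431292)=-0.342079, 0.155×(-1.864330)=-0.288971, 0.169×(-1.777857)=-0.300458, 0.254×(-1.370421)=-0.348087.
Sum = -1.590378, so H' = 1.5904.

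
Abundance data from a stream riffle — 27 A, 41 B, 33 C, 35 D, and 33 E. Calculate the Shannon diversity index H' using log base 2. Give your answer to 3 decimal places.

Total N = 27+41+33+35+33 = 169, so the proportions are 0.15976, 0.2426, 0.19527, 0.2071, 0.19527 (working shown to 5 dp, full precision carried).
Each pᵢ log₂ pᵢ term: 0.15976×(-2.64599)=-0.42273, 0.2426×(-2.04333)=-0.49572, 0.19527×(-2.35649)=-0.46014, 0.2071×(-2.27160)=-0.47045, 0.19527×(-2.35649)=-0.46014.
Sum = -2.30918, so H' = 2.309.

2.309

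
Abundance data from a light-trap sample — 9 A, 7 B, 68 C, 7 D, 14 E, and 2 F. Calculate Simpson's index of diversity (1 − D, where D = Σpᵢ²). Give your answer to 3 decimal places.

0.563

Total N = 9+7+68+7+14+2 = 107, so the proportions are 0.08411, 0.06542, 0.63551, 0.06542, 0.13084, 0.01869 (working shown to 5 dp, full precision carried).
D = 0.08411² + 0.06542² + 0.63551² + 0.06542² + 0.13084² + 0.01869² = 0.00707 + 0.00428 + 0.40388 + 0.00428 + 0.01712 + 0.00035 = 0.43698.
So 1 − D = 0.56302, i.e. 0.563 to 3 decimal places.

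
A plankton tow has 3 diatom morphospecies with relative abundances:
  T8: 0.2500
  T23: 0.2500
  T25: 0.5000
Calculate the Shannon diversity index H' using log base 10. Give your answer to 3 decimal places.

Each pᵢ log₁₀ pᵢ term (working shown to 5 dp, full precision carried): 0.25×(-0.60206)=-0.15051, 0.25×(-0.60206)=-0.15051, 0.5×(-0.30103)=-0.15051.
Sum = -0.45154, so H' = 0.452.

0.452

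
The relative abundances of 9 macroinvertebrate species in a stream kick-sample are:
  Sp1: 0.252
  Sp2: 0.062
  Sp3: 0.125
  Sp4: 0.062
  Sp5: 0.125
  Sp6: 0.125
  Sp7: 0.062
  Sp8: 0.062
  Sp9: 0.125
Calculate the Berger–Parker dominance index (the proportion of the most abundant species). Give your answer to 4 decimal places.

0.2520

The largest proportion is 0.252, i.e. d = 0.2520 to 4 decimal places.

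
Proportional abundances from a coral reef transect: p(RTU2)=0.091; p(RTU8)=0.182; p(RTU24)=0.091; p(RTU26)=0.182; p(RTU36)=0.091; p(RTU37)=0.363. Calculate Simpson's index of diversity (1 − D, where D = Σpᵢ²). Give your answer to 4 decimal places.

0.7771

D = 0.091² + 0.182² + 0.091² + 0.182² + 0.091² + 0.363² = 0.008281 + 0.033124 + 0.008281 + 0.033124 + 0.008281 + 0.131769 = 0.222860 (working shown to 6 dp, full precision carried).
So 1 − D = 0.777140, i.e. 0.7771 to 4 decimal places.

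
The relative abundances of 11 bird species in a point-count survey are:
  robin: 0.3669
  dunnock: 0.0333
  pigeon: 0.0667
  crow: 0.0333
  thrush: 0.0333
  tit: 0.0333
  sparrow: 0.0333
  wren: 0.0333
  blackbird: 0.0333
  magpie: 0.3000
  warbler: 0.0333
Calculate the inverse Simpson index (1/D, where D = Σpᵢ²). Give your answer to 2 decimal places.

D = 0.3669² + 0.0333² + 0.0667² + 0.0333² + 0.0333² + 0.0333² + 0.0333² + 0.0333² + 0.0333² + 0.3² + 0.0333² = 0.134616 + 0.001109 + 0.004449 + 0.001109 + 0.001109 + 0.001109 + 0.001109 + 0.001109 + 0.001109 + 0.090000 + 0.001109 = 0.237936 (working shown to 6 dp, full precision carried).
So 1/D = 4.2028, i.e. 4.20 to 2 decimal places.

4.20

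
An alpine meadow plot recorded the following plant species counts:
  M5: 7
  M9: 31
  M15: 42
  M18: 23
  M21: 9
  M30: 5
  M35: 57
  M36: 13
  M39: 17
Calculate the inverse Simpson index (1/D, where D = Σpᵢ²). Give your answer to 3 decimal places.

Total N = 7+31+42+23+9+5+57+13+17 = 204, so the proportions are 0.0343137, 0.1519608, 0.2058824, 0.1127451, 0.0441176, 0.0245098, 0.2794118, 0.0637255, 0.0833333 (working shown to 7 dp, full precision carried).
D = 0.0343137² + 0.1519608² + 0.2058824² + 0.1127451² + 0.0441176² + 0.0245098² + 0.2794118² + 0.0637255² + 0.0833333² = 0.0011774 + 0.0230921 + 0.0423875 + 0.0127115 + 0.0019464 + 0.0006007 + 0.0780709 + 0.0040609 + 0.0069444 = 0.1709919.
So 1/D = 5.84823, i.e. 5.848 to 3 decimal places.

5.848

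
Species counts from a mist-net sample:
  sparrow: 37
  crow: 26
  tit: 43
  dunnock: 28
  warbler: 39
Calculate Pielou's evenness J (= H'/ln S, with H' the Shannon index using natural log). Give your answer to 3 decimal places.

Total N = 37+26+43+28+39 = 173, so the proportions are 0.21387, 0.15029, 0.24855, 0.16185, 0.22543 (working shown to 5 dp, full precision carried).
H' = −Σ pᵢ ln pᵢ = −((-0.32987) + (-0.28483) + (-0.34601) + (-0.29474) + (-0.33584)) = 1.59129.
With S = 5 species, ln S = 1.60944, so J = 1.59129/1.60944 = 0.98872, i.e. 0.989 to 3 decimal places.

0.989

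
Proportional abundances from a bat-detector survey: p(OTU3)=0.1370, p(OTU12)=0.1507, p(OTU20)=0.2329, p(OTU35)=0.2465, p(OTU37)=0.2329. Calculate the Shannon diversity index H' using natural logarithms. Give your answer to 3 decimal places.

Each pᵢ ln pᵢ term (working shown to 5 dp, full precision carried): 0.137×(-1.98777)=-0.27233, 0.1507×(-1.89246)=-0.28519, 0.2329×(-1.45715)=-0.33937, 0.2465×(-1.40039)=-0.34520, 0.2329×(-1.45715)=-0.33937.
Sum = -1.58146, so H' = 1.581.

1.581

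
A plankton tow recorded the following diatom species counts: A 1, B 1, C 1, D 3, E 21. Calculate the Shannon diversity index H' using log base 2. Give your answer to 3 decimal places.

1.163

Total N = 1+1+1+3+21 = 27, so the proportions are 0.03704, 0.03704, 0.03704, 0.11111, 0.77778 (working shown to 5 dp, full precision carried).
Each pᵢ log₂ pᵢ term: 0.03704×(-4.75489)=-0.17611, 0.03704×(-4.75489)=-0.17611, 0.03704×(-4.75489)=-0.17611, 0.11111×(-3.16993)=-0.35221, 0.77778×(-0.36257)=-0.28200.
Sum = -1.16253, so H' = 1.163.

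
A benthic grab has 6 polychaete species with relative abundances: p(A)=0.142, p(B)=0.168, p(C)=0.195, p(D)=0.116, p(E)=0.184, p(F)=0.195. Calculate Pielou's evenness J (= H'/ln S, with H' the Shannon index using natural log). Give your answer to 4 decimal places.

H' = −Σ pᵢ ln pᵢ = −((-0.277174) + (-0.299677) + (-0.318777) + (-0.249883) + (-0.311479) + (-0.318777)) = 1.775767 (working shown to 6 dp, full precision carried).
With S = 6 species, ln S = 1.791759, so J = 1.775767/1.791759 = 0.991075, i.e. 0.9911 to 4 decimal places.

0.9911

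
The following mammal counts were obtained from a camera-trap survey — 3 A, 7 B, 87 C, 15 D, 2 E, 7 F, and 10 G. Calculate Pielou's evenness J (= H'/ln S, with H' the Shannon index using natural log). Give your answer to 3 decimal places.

Total N = 3+7+87+15+2+7+10 = 131, so the proportions are 0.0229, 0.05344, 0.66412, 0.1145, 0.01527, 0.05344, 0.07634 (working shown to 5 dp, full precision carried).
H' = −Σ pᵢ ln pᵢ = −((-0.08649) + (-0.15653) + (-0.27182) + (-0.24815) + (-0.06385) + (-0.15653) + (-0.19638)) = 1.17974.
With S = 7 species, ln S = 1.94591, so J = 1.17974/1.94591 = 0.60626, i.e. 0.606 to 3 decimal places.

0.606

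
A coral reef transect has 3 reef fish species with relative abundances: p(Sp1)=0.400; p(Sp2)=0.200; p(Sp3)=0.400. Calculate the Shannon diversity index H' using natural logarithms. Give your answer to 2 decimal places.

Each pᵢ ln pᵢ term (working shown to 4 dp, full precision carried): 0.4×(-0.9163)=-0.3665, 0.2×(-1.6094)=-0.3219, 0.4×(-0.9163)=-0.3665.
Sum = -1.0549, so H' = 1.05.

1.05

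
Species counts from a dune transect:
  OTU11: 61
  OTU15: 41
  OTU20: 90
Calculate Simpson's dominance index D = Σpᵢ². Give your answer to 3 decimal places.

0.366

Total N = 61+41+90 = 192, so the proportions are 0.31771, 0.21354, 0.46875 (working shown to 5 dp, full precision carried).
D = 0.31771² + 0.21354² + 0.46875² = 0.10094 + 0.04560 + 0.21973 = 0.36627.
To 3 decimal places, D = 0.366.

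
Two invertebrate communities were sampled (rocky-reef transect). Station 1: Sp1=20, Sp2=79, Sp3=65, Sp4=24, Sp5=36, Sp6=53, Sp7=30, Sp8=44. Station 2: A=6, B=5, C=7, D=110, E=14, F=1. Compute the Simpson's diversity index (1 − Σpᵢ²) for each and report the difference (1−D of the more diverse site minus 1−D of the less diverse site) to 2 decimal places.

Station 1: N=351, proportions 0.057, 0.2251, 0.1852, 0.0684, 0.1026, 0.151, 0.0855, 0.1254, giving 1−D = 0.8508 (working shown to 4 dp, full precision carried).
Station 2: N=143, proportions 0.042, 0.035, 0.049, 0.7692, 0.0979, 0.007, giving 1−D = 0.3933.
Difference = |0.8508 − 0.3933| = 0.4575, i.e. 0.46 to 2 decimal places.

0.46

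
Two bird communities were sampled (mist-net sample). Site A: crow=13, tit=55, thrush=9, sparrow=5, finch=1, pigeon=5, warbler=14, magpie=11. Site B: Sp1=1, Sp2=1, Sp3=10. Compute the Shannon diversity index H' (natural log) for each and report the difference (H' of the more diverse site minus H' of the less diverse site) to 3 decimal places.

1.038

Site A: N=113, proportions 0.11504, 0.48673, 0.07965, 0.04425, 0.00885, 0.04425, 0.12389, 0.09735, giving H' = 1.60402 (working shown to 5 dp, full precision carried).
Site B: N=12, proportions 0.08333, 0.08333, 0.83333, giving H' = 0.56609.
Difference = |1.60402 − 0.56609| = 1.03793, i.e. 1.038 to 3 decimal places.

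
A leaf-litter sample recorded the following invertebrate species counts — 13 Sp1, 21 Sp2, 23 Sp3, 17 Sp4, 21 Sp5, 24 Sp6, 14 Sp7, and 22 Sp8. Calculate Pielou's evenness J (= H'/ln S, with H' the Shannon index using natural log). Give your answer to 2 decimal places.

0.99

Total N = 13+21+23+17+21+24+14+22 = 155, so the proportions are 0.0839, 0.1355, 0.1484, 0.1097, 0.1355, 0.1548, 0.0903, 0.1419 (working shown to 4 dp, full precision carried).
H' = −Σ pᵢ ln pᵢ = −((-0.2079) + (-0.2708) + (-0.2831) + (-0.2424) + (-0.2708) + (-0.2888) + (-0.2172) + (-0.2771)) = 2.0581.
With S = 8 species, ln S = 2.0794, so J = 2.0581/2.0794 = 0.9898, i.e. 0.99 to 2 decimal places.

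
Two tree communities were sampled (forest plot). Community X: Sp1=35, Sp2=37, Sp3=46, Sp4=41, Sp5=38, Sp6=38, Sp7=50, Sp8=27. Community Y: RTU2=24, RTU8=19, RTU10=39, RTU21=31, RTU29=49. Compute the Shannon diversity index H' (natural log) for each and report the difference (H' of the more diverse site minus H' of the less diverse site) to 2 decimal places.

0.51

Community X: N=312, proportions 0.1121795, 0.1185897, 0.1474359, 0.1314103, 0.1217949, 0.1217949, 0.1602564, 0.0865385, giving H' = 2.0652455 (working shown to 7 dp, full precision carried).
Community Y: N=162, proportions 0.1481481, 0.117284, 0.2407407, 0.191358, 0.3024691, giving H' = 1.5551930.
Difference = |2.0652455 − 1.5551930| = 0.5100525, i.e. 0.51 to 2 decimal places.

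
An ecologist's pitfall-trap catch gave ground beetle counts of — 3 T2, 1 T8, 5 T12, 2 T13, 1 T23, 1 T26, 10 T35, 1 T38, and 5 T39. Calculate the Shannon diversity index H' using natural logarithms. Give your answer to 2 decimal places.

Total N = 3+1+5+2+1+1+10+1+5 = 29, so the proportions are 0.1034, 0.0345, 0.1724, 0.069, 0.0345, 0.0345, 0.3448, 0.0345, 0.1724 (working shown to 4 dp, full precision carried).
Each pᵢ ln pᵢ term: 0.1034×(-2.2687)=-0.2347, 0.0345×(-3.3673)=-0.1161, 0.1724×(-1.7579)=-0.3031, 0.069×(-2.6741)=-0.1844, 0.0345×(-3.3673)=-0.1161, 0.0345×(-3.3673)=-0.1161, 0.3448×(-1.0647)=-0.3671, 0.0345×(-3.3673)=-0.1161, 0.1724×(-1.7579)=-0.3031.
Sum = -1.8569, so H' = 1.86.

1.86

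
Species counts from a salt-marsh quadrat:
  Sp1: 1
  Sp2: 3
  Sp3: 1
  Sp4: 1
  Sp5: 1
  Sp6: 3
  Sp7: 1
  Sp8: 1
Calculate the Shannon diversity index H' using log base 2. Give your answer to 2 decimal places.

Total N = 1+3+1+1+1+3+1+1 = 12, so the proportions are 0.0833, 0.25, 0.0833, 0.0833, 0.0833, 0.25, 0.0833, 0.0833 (working shown to 4 dp, full precision carried).
Each pᵢ log₂ pᵢ term: 0.0833×(-3.5850)=-0.2987, 0.25×(-2.0000)=-0.5000, 0.0833×(-3.5850)=-0.2987, 0.0833×(-3.5850)=-0.2987, 0.0833×(-3.5850)=-0.2987, 0.25×(-2.0000)=-0.5000, 0.0833×(-3.5850)=-0.2987, 0.0833×(-3.5850)=-0.2987.
Sum = -2.7925, so H' = 2.79.

2.79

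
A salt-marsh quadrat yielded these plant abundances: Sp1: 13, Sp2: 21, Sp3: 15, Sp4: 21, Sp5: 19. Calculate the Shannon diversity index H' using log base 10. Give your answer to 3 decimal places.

0.692

Total N = 13+21+15+21+19 = 89, so the proportions are 0.146067, 0.235955, 0.168539, 0.235955, 0.213483 (working shown to 6 dp, full precision carried).
Each pᵢ log₁₀ pᵢ term: 0.146067×(-0.835447)=-0.122032, 0.235955×(-0.627171)=-0.147984, 0.168539×(-0.773299)=-0.130331, 0.235955×(-0.627171)=-0.147984, 0.213483×(-0.670636)=-0.143170.
Sum = -0.691501, so H' = 0.692.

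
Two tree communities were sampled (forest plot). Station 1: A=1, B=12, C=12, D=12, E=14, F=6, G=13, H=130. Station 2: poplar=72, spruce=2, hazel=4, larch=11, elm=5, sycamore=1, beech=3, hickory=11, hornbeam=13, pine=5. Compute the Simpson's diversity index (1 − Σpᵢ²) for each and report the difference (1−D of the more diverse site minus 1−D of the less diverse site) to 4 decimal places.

0.0915

Station 1: N=200, proportions 0.005, 0.06, 0.06, 0.06, 0.07, 0.03, 0.065, 0.65, giving 1−D = 0.556650 (working shown to 6 dp, full precision carried).
Station 2: N=127, proportions 0.566929, 0.015748, 0.031496, 0.086614, 0.03937, 0.007874, 0.023622, 0.086614, 0.102362, 0.03937, giving 1−D = 0.648149.
Difference = |0.556650 − 0.648149| = 0.091499, i.e. 0.0915 to 4 decimal places.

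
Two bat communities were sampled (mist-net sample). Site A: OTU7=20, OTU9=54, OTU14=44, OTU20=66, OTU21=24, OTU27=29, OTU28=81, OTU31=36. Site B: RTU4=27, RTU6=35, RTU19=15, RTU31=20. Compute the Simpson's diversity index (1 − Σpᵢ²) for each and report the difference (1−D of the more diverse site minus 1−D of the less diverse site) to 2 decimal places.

Site A: N=354, proportions 0.0565, 0.1525, 0.1243, 0.1864, 0.0678, 0.0819, 0.2288, 0.1017, giving 1−D = 0.8493 (working shown to 4 dp, full precision carried).
Site B: N=97, proportions 0.2784, 0.3608, 0.1546, 0.2062, giving 1−D = 0.7259.
Difference = |0.8493 − 0.7259| = 0.1234, i.e. 0.12 to 2 decimal places.

0.12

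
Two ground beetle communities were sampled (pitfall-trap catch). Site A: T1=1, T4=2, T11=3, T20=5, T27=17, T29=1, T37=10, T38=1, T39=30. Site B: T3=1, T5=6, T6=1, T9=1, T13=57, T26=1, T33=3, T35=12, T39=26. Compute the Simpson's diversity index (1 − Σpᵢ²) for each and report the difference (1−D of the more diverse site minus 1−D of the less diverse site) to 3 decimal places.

Site A: N=70, proportions 0.01429, 0.02857, 0.04286, 0.07143, 0.24286, 0.01429, 0.14286, 0.01429, 0.42857, giving 1−D = 0.72857 (working shown to 5 dp, full precision carried).
Site B: N=108, proportions 0.00926, 0.05556, 0.00926, 0.00926, 0.52778, 0.00926, 0.02778, 0.11111, 0.24074, giving 1−D = 0.64695.
Difference = |0.72857 − 0.64695| = 0.08162, i.e. 0.082 to 3 decimal places.

0.082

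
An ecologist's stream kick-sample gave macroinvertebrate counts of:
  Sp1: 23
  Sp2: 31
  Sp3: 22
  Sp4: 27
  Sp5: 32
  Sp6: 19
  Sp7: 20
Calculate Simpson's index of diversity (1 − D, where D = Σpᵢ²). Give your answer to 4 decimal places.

0.8518

Total N = 23+31+22+27+32+19+20 = 174, so the proportions are 0.132184, 0.178161, 0.126437, 0.155172, 0.183908, 0.109195, 0.114943 (working shown to 6 dp, full precision carried).
D = 0.132184² + 0.178161² + 0.126437² + 0.155172² + 0.183908² + 0.109195² + 0.114943² = 0.017473 + 0.031741 + 0.015986 + 0.024078 + 0.033822 + 0.011924 + 0.013212 = 0.148236.
So 1 − D = 0.851764, i.e. 0.8518 to 4 decimal places.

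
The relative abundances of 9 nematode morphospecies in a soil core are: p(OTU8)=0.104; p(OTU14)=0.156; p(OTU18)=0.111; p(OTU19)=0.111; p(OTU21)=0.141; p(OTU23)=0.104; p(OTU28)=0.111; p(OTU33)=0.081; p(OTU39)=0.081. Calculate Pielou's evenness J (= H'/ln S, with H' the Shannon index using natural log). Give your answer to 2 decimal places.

0.99

H' = −Σ pᵢ ln pᵢ = −((-0.2354) + (-0.2898) + (-0.2440) + (-0.2440) + (-0.2762) + (-0.2354) + (-0.2440) + (-0.2036) + (-0.2036)) = 2.1760 (working shown to 4 dp, full precision carried).
With S = 9 species, ln S = 2.1972, so J = 2.1760/2.1972 = 0.9903, i.e. 0.99 to 2 decimal places.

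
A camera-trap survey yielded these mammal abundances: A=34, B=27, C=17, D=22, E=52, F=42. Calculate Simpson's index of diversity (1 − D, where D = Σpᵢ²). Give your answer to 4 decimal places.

Total N = 34+27+17+22+52+42 = 194, so the proportions are 0.175258, 0.139175, 0.087629, 0.113402, 0.268041, 0.216495 (working shown to 6 dp, full precision carried).
D = 0.175258² + 0.139175² + 0.087629² + 0.113402² + 0.268041² + 0.216495² = 0.030715 + 0.019370 + 0.007679 + 0.012860 + 0.071846 + 0.046870 = 0.189340.
So 1 − D = 0.810660, i.e. 0.8107 to 4 decimal places.

0.8107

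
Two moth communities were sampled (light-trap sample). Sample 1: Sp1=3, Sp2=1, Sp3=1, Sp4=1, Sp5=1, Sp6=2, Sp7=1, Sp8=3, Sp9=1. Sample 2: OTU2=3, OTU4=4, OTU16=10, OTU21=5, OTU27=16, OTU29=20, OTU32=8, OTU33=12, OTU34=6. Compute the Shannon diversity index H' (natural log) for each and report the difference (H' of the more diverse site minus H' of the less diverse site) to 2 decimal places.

0.04

Sample 1: N=14, proportions 0.2143, 0.0714, 0.0714, 0.0714, 0.0714, 0.1429, 0.0714, 0.2143, 0.0714, giving H' = 2.0692 (working shown to 4 dp, full precision carried).
Sample 2: N=84, proportions 0.0357, 0.0476, 0.119, 0.0595, 0.1905, 0.2381, 0.0952, 0.1429, 0.0714, giving H' = 2.0333.
Difference = |2.0692 − 2.0333| = 0.0359, i.e. 0.04 to 2 decimal places.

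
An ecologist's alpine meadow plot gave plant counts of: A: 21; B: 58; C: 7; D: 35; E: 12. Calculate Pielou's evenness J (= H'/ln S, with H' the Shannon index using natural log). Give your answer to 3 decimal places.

Total N = 21+58+7+35+12 = 133, so the proportions are 0.15789, 0.43609, 0.05263, 0.26316, 0.09023 (working shown to 5 dp, full precision carried).
H' = −Σ pᵢ ln pᵢ = −((-0.29145) + (-0.36191) + (-0.15497) + (-0.35132) + (-0.21703)) = 1.37668.
With S = 5 species, ln S = 1.60944, so J = 1.37668/1.60944 = 0.85538, i.e. 0.855 to 3 decimal places.

0.855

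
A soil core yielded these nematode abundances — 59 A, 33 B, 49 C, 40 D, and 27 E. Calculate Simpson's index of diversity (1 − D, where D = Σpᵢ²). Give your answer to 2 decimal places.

0.79

Total N = 59+33+49+40+27 = 208, so the proportions are 0.28365, 0.15865, 0.23558, 0.19231, 0.12981 (working shown to 5 dp, full precision carried).
D = 0.28365² + 0.15865² + 0.23558² + 0.19231² + 0.12981² = 0.08046 + 0.02517 + 0.05550 + 0.03698 + 0.01685 = 0.21496.
So 1 − D = 0.78504, i.e. 0.79 to 2 decimal places.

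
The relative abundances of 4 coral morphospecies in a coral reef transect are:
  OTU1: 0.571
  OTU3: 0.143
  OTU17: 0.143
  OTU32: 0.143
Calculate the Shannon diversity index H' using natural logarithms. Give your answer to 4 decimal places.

Each pᵢ ln pᵢ term (working shown to 6 dp, full precision carried): 0.571×(-0.560366)=-0.319969, 0.143×(-1.944911)=-0.278122, 0.143×(-1.944911)=-0.278122, 0.143×(-1.944911)=-0.278122.
Sum = -1.154336, so H' = 1.1543.

1.1543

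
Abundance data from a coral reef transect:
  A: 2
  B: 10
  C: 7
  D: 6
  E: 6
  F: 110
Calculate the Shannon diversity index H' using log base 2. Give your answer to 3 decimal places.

1.240

Total N = 2+10+7+6+6+110 = 141, so the proportions are 0.01418, 0.07092, 0.04965, 0.04255, 0.04255, 0.78014 (working shown to 5 dp, full precision carried).
Each pᵢ log₂ pᵢ term: 0.01418×(-6.13955)=-0.08709, 0.07092×(-3.81762)=-0.27075, 0.04965×(-4.33220)=-0.21507, 0.04255×(-4.55459)=-0.19381, 0.04255×(-4.55459)=-0.19381, 0.78014×(-0.35819)=-0.27944.
Sum = -1.23998, so H' = 1.240.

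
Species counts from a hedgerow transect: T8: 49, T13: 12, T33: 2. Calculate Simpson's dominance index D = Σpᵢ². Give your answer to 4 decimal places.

0.6422

Total N = 49+12+2 = 63, so the proportions are 0.777778, 0.190476, 0.031746 (working shown to 6 dp, full precision carried).
D = 0.777778² + 0.190476² + 0.031746² = 0.604938 + 0.036281 + 0.001008 = 0.642227.
To 4 decimal places, D = 0.6422.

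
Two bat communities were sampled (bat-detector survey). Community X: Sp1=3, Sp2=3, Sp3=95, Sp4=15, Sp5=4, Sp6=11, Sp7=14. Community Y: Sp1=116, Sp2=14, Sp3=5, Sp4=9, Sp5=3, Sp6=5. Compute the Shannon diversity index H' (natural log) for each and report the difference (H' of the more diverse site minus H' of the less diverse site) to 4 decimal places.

Community X: N=145, proportions 0.02069, 0.02069, 0.655172, 0.103448, 0.027586, 0.075862, 0.096552, giving H' = 1.192599 (working shown to 6 dp, full precision carried).
Community Y: N=152, proportions 0.763158, 0.092105, 0.032895, 0.059211, 0.019737, 0.032895, giving H' = 0.895404.
Difference = |1.192599 − 0.895404| = 0.297195, i.e. 0.2972 to 4 decimal places.

0.2972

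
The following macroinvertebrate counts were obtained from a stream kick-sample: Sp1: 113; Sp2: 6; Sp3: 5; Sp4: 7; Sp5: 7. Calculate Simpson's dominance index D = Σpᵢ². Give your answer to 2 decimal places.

0.68

Total N = 113+6+5+7+7 = 138, so the proportions are 0.8188, 0.0435, 0.0362, 0.0507, 0.0507 (working shown to 4 dp, full precision carried).
D = 0.8188² + 0.0435² + 0.0362² + 0.0507² + 0.0507² = 0.6705 + 0.0019 + 0.0013 + 0.0026 + 0.0026 = 0.6788.
To 2 decimal places, D = 0.68.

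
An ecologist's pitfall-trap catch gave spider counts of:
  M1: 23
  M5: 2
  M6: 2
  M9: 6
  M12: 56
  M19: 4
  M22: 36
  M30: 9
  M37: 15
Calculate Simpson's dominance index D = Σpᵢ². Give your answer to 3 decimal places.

Total N = 23+2+2+6+56+4+36+9+15 = 153, so the proportions are 0.15033, 0.01307, 0.01307, 0.03922, 0.36601, 0.02614, 0.23529, 0.05882, 0.09804 (working shown to 5 dp, full precision carried).
D = 0.15033² + 0.01307² + 0.01307² + 0.03922² + 0.36601² + 0.02614² + 0.23529² + 0.05882² + 0.09804² = 0.02260 + 0.00017 + 0.00017 + 0.00154 + 0.13397 + 0.00068 + 0.05536 + 0.00346 + 0.00961 = 0.22756.
To 3 decimal places, D = 0.228.

0.228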